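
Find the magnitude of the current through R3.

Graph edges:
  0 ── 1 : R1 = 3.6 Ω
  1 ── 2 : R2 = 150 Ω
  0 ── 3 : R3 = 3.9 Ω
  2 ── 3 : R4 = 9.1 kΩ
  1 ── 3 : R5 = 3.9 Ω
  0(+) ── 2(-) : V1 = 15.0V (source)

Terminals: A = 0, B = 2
Nodal analysis, taking node 2 as the 0 V reference.
Source V1 fixes V_0 = 15 V.
KCL at each unknown node (sum of currents leaving = 0; resistances in Ω):
  Node 1: (V_1 - 15)/3.6 + (V_1 - 0)/150 + (V_1 - V_3)/3.9 = 0
  Node 3: (V_3 - 15)/3.9 + (V_3 - 0)/9100 + (V_3 - V_1)/3.9 = 0
Collecting terms (coefficients in siemens):
  0.5409·V_1 - 0.2564·V_3 = 4.167
  0.5129·V_3 - 0.2564·V_1 = 3.846
Determinant D = (0.5409)(0.5129) - (-0.2564)(-0.2564) = 0.2117
V_1 = [(4.167)(0.5129) - (-0.2564)(3.846)]/D = 14.76 V
V_3 = [(0.5409)(3.846) - (4.167)(-0.2564)]/D = 14.87 V
I_R3 = (V_0 - V_3)/R3 = (15 - 14.87)/3.9 = 0.03214 A
|I_R3| = 0.03214 A

Final answer: |I_R3| = 0.03214 A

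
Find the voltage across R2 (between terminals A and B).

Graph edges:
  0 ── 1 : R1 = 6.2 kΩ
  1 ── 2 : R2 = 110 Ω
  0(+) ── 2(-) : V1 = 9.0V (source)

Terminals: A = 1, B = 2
R1 and R2 are in series across V1 (node 0 → node 1 → node 2), and the output A–B is taken across R2, so this is a voltage divider.
Series current: I = V1/(R1 + R2) = 9/(6200 + 110) = 9/6310 = 0.001426 A
V_R2 = I × R2 = V1 × R2/(R1 + R2) = 9 × 110/6310 = 0.1569 V

Final answer: 0.1569 V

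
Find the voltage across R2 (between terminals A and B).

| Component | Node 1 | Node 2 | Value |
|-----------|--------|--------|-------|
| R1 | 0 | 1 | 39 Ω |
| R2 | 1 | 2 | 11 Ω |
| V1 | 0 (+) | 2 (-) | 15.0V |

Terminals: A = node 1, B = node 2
R1 and R2 are in series across V1 (node 0 → node 1 → node 2), and the output A–B is taken across R2, so this is a voltage divider.
Series current: I = V1/(R1 + R2) = 15/(39 + 11) = 15/50 = 0.3 A
V_R2 = I × R2 = V1 × R2/(R1 + R2) = 15 × 11/50 = 3.3 V

Final answer: 3.3 V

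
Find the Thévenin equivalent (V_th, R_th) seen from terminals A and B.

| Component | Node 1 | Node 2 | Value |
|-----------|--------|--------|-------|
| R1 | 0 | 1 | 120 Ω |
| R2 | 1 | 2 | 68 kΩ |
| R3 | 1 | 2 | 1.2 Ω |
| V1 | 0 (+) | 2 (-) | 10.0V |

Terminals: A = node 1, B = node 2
Step 1 — V_th is the open-circuit voltage V_A - V_B (nothing connected across the terminals).
Nodal analysis, taking node 2 as the 0 V reference.
Source V1 fixes V_0 = 10 V.
KCL at each unknown node (sum of currents leaving = 0; resistances in Ω):
  Node 1: (V_1 - 10)/120 + (V_1 - 0)/68000 + (V_1 - 0)/1.2 = 0
Collecting terms: 0.8417 × V_1 = 0.08333  =>  V_1 = 0.09901 V
V_th = V_1 - V_2 = 0.09901 - 0 = 0.09901 V
Step 2 — R_th: zero the source — replace V1 by a short circuit (node 2 merges into node 0) — and find the resistance seen between A (node 1) and B (node 0).
Reduce the network between node 1 (A) and node 0 (B) by series/parallel combination:
  Rp1 = R1 ‖ R2 ‖ R3 (parallel, all between nodes 0 and 1) = 1/(1/120 + 1/68000 + 1/1.2) = 1.188 Ω
R_th = 1.188 Ω

Final answer: V_th = 0.09901 V, R_th = 1.188 Ω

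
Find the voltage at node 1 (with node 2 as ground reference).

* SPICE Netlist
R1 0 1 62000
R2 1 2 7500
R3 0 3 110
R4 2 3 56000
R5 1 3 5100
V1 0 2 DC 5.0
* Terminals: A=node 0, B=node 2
Nodal analysis, taking node 2 as the 0 V reference.
Source V1 fixes V_0 = 5 V.
KCL at each unknown node (sum of currents leaving = 0; resistances in Ω):
  Node 1: (V_1 - 5)/62000 + (V_1 - 0)/7500 + (V_1 - V_3)/5100 = 0
  Node 3: (V_3 - 5)/110 + (V_3 - 0)/56000 + (V_3 - V_1)/5100 = 0
Collecting terms (coefficients in siemens):
  0.0003455·V_1 - 0.0001961·V_3 = 0.00008065
  0.009305·V_3 - 0.0001961·V_1 = 0.04545
Determinant D = (0.0003455)(0.009305) - (-0.0001961)(-0.0001961) = 0.000003177
V_1 = [(0.00008065)(0.009305) - (-0.0001961)(0.04545)]/D = 3.042 V
V_3 = [(0.0003455)(0.04545) - (0.00008065)(-0.0001961)]/D = 4.949 V
The requested potential is V_1 = 3.042 V.

Final answer: V_1 = 3.042 V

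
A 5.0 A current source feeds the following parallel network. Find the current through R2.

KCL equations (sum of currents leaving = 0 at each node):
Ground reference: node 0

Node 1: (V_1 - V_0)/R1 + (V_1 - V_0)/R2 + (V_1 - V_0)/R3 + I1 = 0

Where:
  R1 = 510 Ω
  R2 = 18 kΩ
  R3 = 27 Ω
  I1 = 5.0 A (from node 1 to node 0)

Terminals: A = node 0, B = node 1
All resistors sit directly between nodes 0 and 1, so they are in parallel and share one voltage V; the full source current 5 A splits among them.
1/R_par = 1/510 + 1/18000 + 1/27 = 0.03905 S  =>  R_par = 25.61 Ω
V = I × R_par = 5 × 25.61 = 128 V
I_R2 = V/R2 = 128/18000 = 0.007113 A

Final answer: 0.007113 A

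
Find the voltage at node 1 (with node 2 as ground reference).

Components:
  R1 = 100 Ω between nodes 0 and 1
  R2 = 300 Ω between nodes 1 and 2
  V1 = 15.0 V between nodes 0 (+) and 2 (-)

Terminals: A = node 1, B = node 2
Nodal analysis, taking node 2 as the 0 V reference.
Source V1 fixes V_0 = 15 V.
KCL at each unknown node (sum of currents leaving = 0; resistances in Ω):
  Node 1: (V_1 - 15)/100 + (V_1 - 0)/300 = 0
Collecting terms: 0.01333 × V_1 = 0.15  =>  V_1 = 11.25 V
The requested potential is V_1 = 11.25 V.

Final answer: V_1 = 11.25 V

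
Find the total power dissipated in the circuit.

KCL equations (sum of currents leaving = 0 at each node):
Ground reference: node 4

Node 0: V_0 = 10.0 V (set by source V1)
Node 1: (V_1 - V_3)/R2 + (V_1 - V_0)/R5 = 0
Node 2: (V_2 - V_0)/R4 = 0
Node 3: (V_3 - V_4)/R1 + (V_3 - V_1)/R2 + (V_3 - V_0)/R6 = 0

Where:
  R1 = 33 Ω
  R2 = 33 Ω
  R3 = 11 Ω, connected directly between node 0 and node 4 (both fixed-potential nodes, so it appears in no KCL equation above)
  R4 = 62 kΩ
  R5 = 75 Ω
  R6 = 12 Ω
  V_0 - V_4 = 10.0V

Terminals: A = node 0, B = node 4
Nodal analysis, taking node 4 as the 0 V reference.
Source V1 fixes V_0 = 10 V.
KCL at each unknown node (sum of currents leaving = 0; resistances in Ω):
  Node 1: (V_1 - V_3)/33 + (V_1 - 10)/75 = 0
  Node 2: (V_2 - 10)/62000 = 0
  Node 3: (V_3 - 0)/33 + (V_3 - V_1)/33 + (V_3 - 10)/12 = 0
Collecting terms (coefficients in siemens):
  0.04364·V_1 - 0.0303·V_3 = 0.1333
  0.00001613·V_2 = 0.0001613
  0.1439·V_3 - 0.0303·V_1 = 0.8333
Solving these 3 simultaneous equations (Gaussian elimination) gives:
  V_1 = 8.288 V, V_2 = 10 V, V_3 = 7.534 V
Power in each resistor, P = (ΔV)²/R:
  P_R1 = (7.534 - 0)²/33 = 1.72 W
  P_R2 = (8.288 - 7.534)²/33 = 0.0172 W
  P_R3 = (10 - 0)²/11 = 9.091 W
  P_R4 = (10 - 10)²/62000 = 0 W
  P_R5 = (10 - 8.288)²/75 = 0.03909 W
  P_R6 = (10 - 7.534)²/12 = 0.5067 W
P_total = P_R1 + P_R2 + P_R3 + P_R4 + P_R5 + P_R6 = 11.37 W

Final answer: 11.37 W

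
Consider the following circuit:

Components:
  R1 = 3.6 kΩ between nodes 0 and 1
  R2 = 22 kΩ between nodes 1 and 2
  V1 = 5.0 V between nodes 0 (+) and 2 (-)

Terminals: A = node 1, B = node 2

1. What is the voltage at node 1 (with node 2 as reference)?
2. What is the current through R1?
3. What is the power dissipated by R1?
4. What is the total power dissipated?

Nodal analysis, taking node 2 as the 0 V reference.
Source V1 fixes V_0 = 5 V.
KCL at each unknown node (sum of currents leaving = 0; resistances in Ω):
  Node 1: (V_1 - 5)/3600 + (V_1 - 0)/22000 = 0
Collecting terms: 0.0003232 × V_1 = 0.001389  =>  V_1 = 4.297 V
Part 1:
  Read off the nodal solution: V_1 = 4.297 V
Part 2:
  I_R1 = (V_0 - V_1)/R1 = (5 - 4.297)/3600 = 0.0001953 A
  Magnitude: I_R1 = 0.0001953 A
Part 3:
  I_R1 = (V_0 - V_1)/R1 = (5 - 4.297)/3600 = 0.0001953 A
  P_R1 = I_R1² × R1 = (0.0001953)² × 3600 = 0.0001373 W
Part 4:
  Power in each resistor, P = (ΔV)²/R:
    P_R1 = (5 - 4.297)²/3600 = 0.0001373 W
    P_R2 = (4.297 - 0)²/22000 = 0.0008392 W
  P_total = P_R1 + P_R2 = 0.0009766 W

Final answers:
1. V_1 = 4.297 V
2. I_R1 = 0.0001953 A
3. P_R1 = 0.0001373 W
4. P_total = 0.0009766 W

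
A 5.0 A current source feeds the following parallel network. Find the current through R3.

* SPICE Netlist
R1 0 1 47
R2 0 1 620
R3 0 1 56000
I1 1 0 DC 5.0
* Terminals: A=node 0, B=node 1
All resistors sit directly between nodes 0 and 1, so they are in parallel and share one voltage V; the full source current 5 A splits among them.
1/R_par = 1/47 + 1/620 + 1/56000 = 0.02291 S  =>  R_par = 43.65 Ω
V = I × R_par = 5 × 43.65 = 218.3 V
I_R3 = V/R3 = 218.3/56000 = 0.003898 A

Final answer: 0.003898 A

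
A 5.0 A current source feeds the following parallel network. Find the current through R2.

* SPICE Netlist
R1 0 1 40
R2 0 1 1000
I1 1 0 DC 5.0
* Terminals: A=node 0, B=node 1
All resistors sit directly between nodes 0 and 1, so they are in parallel and share one voltage V; the full source current 5 A splits among them.
1/R_par = 1/40 + 1/1000 = 0.026 S  =>  R_par = 38.46 Ω
V = I × R_par = 5 × 38.46 = 192.3 V
I_R2 = V/R2 = 192.3/1000 = 0.1923 A

Final answer: 0.1923 A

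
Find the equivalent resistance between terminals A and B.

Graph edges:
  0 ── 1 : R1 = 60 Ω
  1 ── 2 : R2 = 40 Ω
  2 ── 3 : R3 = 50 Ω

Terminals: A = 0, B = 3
Reduce the network between node 0 (A) and node 3 (B) by series/parallel combination:
  Rs1 = R1 + R2 (series, joined only at node 1) = 60 + 40 = 100 Ω
  Rs2 = R3 + Rs1 (series, joined only at node 2) = 50 + 100 = 150 Ω
R_eq = 150 Ω

Final answer: 150 Ω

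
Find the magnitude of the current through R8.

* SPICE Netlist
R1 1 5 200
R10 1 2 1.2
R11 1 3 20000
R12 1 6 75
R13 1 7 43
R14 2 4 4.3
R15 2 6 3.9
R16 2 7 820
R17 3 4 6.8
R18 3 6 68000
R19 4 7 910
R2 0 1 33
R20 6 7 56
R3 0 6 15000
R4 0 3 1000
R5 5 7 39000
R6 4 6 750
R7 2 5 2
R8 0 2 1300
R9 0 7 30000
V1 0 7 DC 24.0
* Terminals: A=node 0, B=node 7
Nodal analysis, taking node 7 as the 0 V reference.
Source V1 fixes V_0 = 24 V.
KCL at each unknown node (sum of currents leaving = 0; resistances in Ω):
  Node 1: (V_1 - V_5)/200 + (V_1 - 24)/33 + (V_1 - V_2)/1.2 + (V_1 - V_3)/20000 + (V_1 - V_6)/75 + (V_1 - 0)/43 = 0
  Node 2: (V_2 - V_5)/2 + (V_2 - 24)/1300 + (V_2 - V_1)/1.2 + (V_2 - V_4)/4.3 + (V_2 - V_6)/3.9 + (V_2 - 0)/820 = 0
  Node 3: (V_3 - 24)/1000 + (V_3 - V_1)/20000 + (V_3 - V_4)/6.8 + (V_3 - V_6)/68000 = 0
  Node 4: (V_4 - V_6)/750 + (V_4 - V_2)/4.3 + (V_4 - V_3)/6.8 + (V_4 - 0)/910 = 0
  Node 5: (V_5 - V_1)/200 + (V_5 - 0)/39000 + (V_5 - V_2)/2 = 0
  Node 6: (V_6 - 24)/15000 + (V_6 - V_4)/750 + (V_6 - V_1)/75 + (V_6 - V_2)/3.9 + (V_6 - V_3)/68000 + (V_6 - 0)/56 = 0
Collecting terms (coefficients in siemens):
  0.9053·V_1 - 0.8333·V_2 - 0.00005·V_3 - 0.005·V_5 - 0.01333·V_6 = 0.7273
  1.824·V_2 - 0.8333·V_1 - 0.2326·V_4 - 0.5·V_5 - 0.2564·V_6 = 0.01846
  0.1481·V_3 - 0.00005·V_1 - 0.1471·V_4 - 0.00001471·V_6 = 0.024
  0.382·V_4 - 0.2326·V_2 - 0.1471·V_3 - 0.001333·V_6 = 0
  0.505·V_5 - 0.005·V_1 - 0.5·V_2 = 0
  0.289·V_6 - 0.01333·V_1 - 0.2564·V_2 - 0.00001471·V_3 - 0.001333·V_4 = 0.0016
Solving these 6 simultaneous equations (Gaussian elimination) gives:
  V_1 = 10.4 V, V_2 = 10.21 V, V_3 = 10.31 V, V_4 = 10.22 V
  V_5 = 10.22 V, V_6 = 9.595 V
I_R8 = (V_0 - V_2)/R8 = (24 - 10.21)/1300 = 0.0106 A
|I_R8| = 0.0106 A

Final answer: |I_R8| = 0.0106 A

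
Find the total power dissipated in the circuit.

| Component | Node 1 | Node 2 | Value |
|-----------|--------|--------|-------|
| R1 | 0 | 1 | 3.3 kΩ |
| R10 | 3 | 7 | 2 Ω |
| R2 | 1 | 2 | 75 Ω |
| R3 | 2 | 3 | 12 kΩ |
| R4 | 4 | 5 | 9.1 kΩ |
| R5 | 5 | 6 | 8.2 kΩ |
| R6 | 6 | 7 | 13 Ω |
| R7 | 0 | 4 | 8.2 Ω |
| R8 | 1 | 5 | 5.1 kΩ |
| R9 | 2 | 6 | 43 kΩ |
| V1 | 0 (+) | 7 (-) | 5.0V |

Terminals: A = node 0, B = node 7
Nodal analysis, taking node 7 as the 0 V reference.
Source V1 fixes V_0 = 5 V.
KCL at each unknown node (sum of currents leaving = 0; resistances in Ω):
  Node 1: (V_1 - 5)/3300 + (V_1 - V_2)/75 + (V_1 - V_5)/5100 = 0
  Node 2: (V_2 - V_1)/75 + (V_2 - V_3)/12000 + (V_2 - V_6)/43000 = 0
  Node 3: (V_3 - V_2)/12000 + (V_3 - 0)/2 = 0
  Node 4: (V_4 - V_5)/9100 + (V_4 - 5)/8.2 = 0
  Node 5: (V_5 - V_4)/9100 + (V_5 - V_6)/8200 + (V_5 - V_1)/5100 = 0
  Node 6: (V_6 - V_5)/8200 + (V_6 - 0)/13 + (V_6 - V_2)/43000 = 0
Collecting terms (coefficients in siemens):
  0.01383·V_1 - 0.01333·V_2 - 0.0001961·V_5 = 0.001515
  0.01344·V_2 - 0.01333·V_1 - 0.00008333·V_3 - 0.00002326·V_6 = 0
  0.5001·V_3 - 0.00008333·V_2 = 0
  0.1221·V_4 - 0.0001099·V_5 = 0.6098
  0.0004279·V_5 - 0.0001961·V_1 - 0.0001099·V_4 - 0.000122·V_6 = 0
  0.07707·V_6 - 0.00002326·V_2 - 0.000122·V_5 = 0
Solving these 6 simultaneous equations (Gaussian elimination) gives:
  V_1 = 3.432 V, V_2 = 3.404 V, V_3 = 0.0005673 V, V_4 = 4.998 V
  V_5 = 2.858 V, V_6 = 0.005549 V
Power in each resistor, P = (ΔV)²/R:
  P_R1 = (5 - 3.432)²/3300 = 0.0007454 W
  P_R2 = (3.432 - 3.404)²/75 = 0.000009866 W
  P_R3 = (3.404 - 0.0005673)²/12000 = 0.0009655 W
  P_R4 = (4.998 - 2.858)²/9100 = 0.0005035 W
  P_R5 = (2.858 - 0.005549)²/8200 = 0.0009919 W
  P_R6 = (0.005549 - 0)²/13 = 0.000002369 W
  P_R7 = (5 - 4.998)²/8.2 = 0.0000004537 W
  P_R8 = (3.432 - 2.858)²/5100 = 0.00006463 W
  P_R9 = (3.404 - 0.005549)²/43000 = 0.0002687 W
  P_R10 = (0.0005673 - 0)²/2 = 0.0000001609 W
P_total = P_R1 + P_R2 + P_R3 + P_R4 + P_R5 + P_R6 + P_R7 + P_R8 + P_R9 + P_R10 = 0.003552 W

Final answer: 0.003552 W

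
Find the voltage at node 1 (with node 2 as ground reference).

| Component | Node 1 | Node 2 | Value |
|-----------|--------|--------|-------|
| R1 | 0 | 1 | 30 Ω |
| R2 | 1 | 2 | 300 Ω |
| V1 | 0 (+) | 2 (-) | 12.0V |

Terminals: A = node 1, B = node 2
Nodal analysis, taking node 2 as the 0 V reference.
Source V1 fixes V_0 = 12 V.
KCL at each unknown node (sum of currents leaving = 0; resistances in Ω):
  Node 1: (V_1 - 12)/30 + (V_1 - 0)/300 = 0
Collecting terms: 0.03667 × V_1 = 0.4  =>  V_1 = 10.91 V
The requested potential is V_1 = 10.91 V.

Final answer: V_1 = 10.91 V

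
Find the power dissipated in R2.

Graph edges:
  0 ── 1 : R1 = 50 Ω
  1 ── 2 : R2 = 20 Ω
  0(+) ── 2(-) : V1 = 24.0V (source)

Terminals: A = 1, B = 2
Nodal analysis, taking node 2 as the 0 V reference.
Source V1 fixes V_0 = 24 V.
KCL at each unknown node (sum of currents leaving = 0; resistances in Ω):
  Node 1: (V_1 - 24)/50 + (V_1 - 0)/20 = 0
Collecting terms: 0.07 × V_1 = 0.48  =>  V_1 = 6.857 V
I_R2 = (V_1 - V_2)/R2 = (6.857 - 0)/20 = 0.3429 A
P_R2 = I_R2² × R2 = (0.3429)² × 20 = 2.351 W

Final answer: 2.351 W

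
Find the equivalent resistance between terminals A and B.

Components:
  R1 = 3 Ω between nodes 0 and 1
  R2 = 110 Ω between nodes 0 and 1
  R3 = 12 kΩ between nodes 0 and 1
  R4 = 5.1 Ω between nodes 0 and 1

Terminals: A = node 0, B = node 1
Reduce the network between node 0 (A) and node 1 (B) by series/parallel combination:
  Rp1 = R1 ‖ R2 ‖ R3 ‖ R4 (parallel, all between nodes 0 and 1) = 1/(1/3 + 1/110 + 1/12000 + 1/5.1) = 1.857 Ω
R_eq = 1.857 Ω

Final answer: 1.857 Ω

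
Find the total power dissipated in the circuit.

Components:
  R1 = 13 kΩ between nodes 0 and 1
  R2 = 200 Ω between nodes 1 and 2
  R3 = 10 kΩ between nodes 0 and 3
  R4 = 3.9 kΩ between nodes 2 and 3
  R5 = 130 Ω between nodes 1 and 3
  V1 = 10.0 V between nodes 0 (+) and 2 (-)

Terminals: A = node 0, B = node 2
Nodal analysis, taking node 2 as the 0 V reference.
Source V1 fixes V_0 = 10 V.
KCL at each unknown node (sum of currents leaving = 0; resistances in Ω):
  Node 1: (V_1 - 10)/13000 + (V_1 - 0)/200 + (V_1 - V_3)/130 = 0
  Node 3: (V_3 - 10)/10000 + (V_3 - 0)/3900 + (V_3 - V_1)/130 = 0
Collecting terms (coefficients in siemens):
  0.01277·V_1 - 0.007692·V_3 = 0.0007692
  0.008049·V_3 - 0.007692·V_1 = 0.001
Determinant D = (0.01277)(0.008049) - (-0.007692)(-0.007692) = 0.0000436
V_1 = [(0.0007692)(0.008049) - (-0.007692)(0.001)]/D = 0.3184 V
V_3 = [(0.01277)(0.001) - (0.0007692)(-0.007692)]/D = 0.4285 V
Power in each resistor, P = (ΔV)²/R:
  P_R1 = (10 - 0.3184)²/13000 = 0.00721 W
  P_R2 = (0.3184 - 0)²/200 = 0.0005069 W
  P_R3 = (10 - 0.4285)²/10000 = 0.009161 W
  P_R4 = (0 - 0.4285)²/3900 = 0.00004709 W
  P_R5 = (0.3184 - 0.4285)²/130 = 0.00009332 W
P_total = P_R1 + P_R2 + P_R3 + P_R4 + P_R5 = 0.01702 W

Final answer: 0.01702 W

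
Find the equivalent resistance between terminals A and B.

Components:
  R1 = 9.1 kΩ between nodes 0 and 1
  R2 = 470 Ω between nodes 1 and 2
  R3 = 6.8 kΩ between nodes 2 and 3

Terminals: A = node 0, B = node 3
Reduce the network between node 0 (A) and node 3 (B) by series/parallel combination:
  Rs1 = R1 + R2 (series, joined only at node 1) = 9100 + 470 = 9570 Ω
  Rs2 = R3 + Rs1 (series, joined only at node 2) = 6800 + 9570 = 16370 Ω
R_eq = 16.37 kΩ

Final answer: 16.37 kΩ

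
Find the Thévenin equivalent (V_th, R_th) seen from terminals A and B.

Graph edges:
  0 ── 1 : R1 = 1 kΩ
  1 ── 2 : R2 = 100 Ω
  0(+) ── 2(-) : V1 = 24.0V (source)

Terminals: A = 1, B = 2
Step 1 — V_th is the open-circuit voltage V_A - V_B (nothing connected across the terminals).
Nodal analysis, taking node 2 as the 0 V reference.
Source V1 fixes V_0 = 24 V.
KCL at each unknown node (sum of currents leaving = 0; resistances in Ω):
  Node 1: (V_1 - 24)/1000 + (V_1 - 0)/100 = 0
Collecting terms: 0.011 × V_1 = 0.024  =>  V_1 = 2.182 V
V_th = V_1 - V_2 = 2.182 - 0 = 2.182 V
Step 2 — R_th: zero the source — replace V1 by a short circuit (node 2 merges into node 0) — and find the resistance seen between A (node 1) and B (node 0).
Reduce the network between node 1 (A) and node 0 (B) by series/parallel combination:
  Rp1 = R1 ‖ R2 (parallel, both between nodes 0 and 1) = 1/(1/1000 + 1/100) = 90.91 Ω
R_th = 90.91 Ω

Final answer: V_th = 2.182 V, R_th = 90.91 Ω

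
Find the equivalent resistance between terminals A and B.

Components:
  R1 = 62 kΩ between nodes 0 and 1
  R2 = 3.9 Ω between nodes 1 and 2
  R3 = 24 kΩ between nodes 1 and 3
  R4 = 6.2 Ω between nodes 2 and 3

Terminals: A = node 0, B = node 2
Reduce the network between node 0 (A) and node 2 (B) by series/parallel combination:
  Rs1 = R3 + R4 (series, joined only at node 3) = 24000 + 6.2 = 24010 Ω
  Rp1 = R2 ‖ Rs1 (parallel, both between nodes 1 and 2) = 1/(1/3.9 + 1/24010) = 3.899 Ω
  Rs2 = R1 + Rp1 (series, joined only at node 1) = 62000 + 3.899 = 62000 Ω
R_eq = 62 kΩ

Final answer: 62 kΩ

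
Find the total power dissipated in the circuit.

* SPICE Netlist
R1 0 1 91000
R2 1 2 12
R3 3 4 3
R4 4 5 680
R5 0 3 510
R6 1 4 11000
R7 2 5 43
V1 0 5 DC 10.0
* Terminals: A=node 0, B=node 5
Nodal analysis, taking node 5 as the 0 V reference.
Source V1 fixes V_0 = 10 V.
KCL at each unknown node (sum of currents leaving = 0; resistances in Ω):
  Node 1: (V_1 - 10)/91000 + (V_1 - V_2)/12 + (V_1 - V_4)/11000 = 0
  Node 2: (V_2 - V_1)/12 + (V_2 - 0)/43 = 0
  Node 3: (V_3 - V_4)/3 + (V_3 - 10)/510 = 0
  Node 4: (V_4 - V_3)/3 + (V_4 - 0)/680 + (V_4 - V_1)/11000 = 0
Collecting terms (coefficients in siemens):
  0.08344·V_1 - 0.08333·V_2 - 0.00009091·V_4 = 0.0001099
  0.1066·V_2 - 0.08333·V_1 = 0
  0.3353·V_3 - 0.3333·V_4 = 0.01961
  0.3349·V_4 - 0.00009091·V_1 - 0.3333·V_3 = 0
Solving these 4 simultaneous equations (Gaussian elimination) gives:
  V_1 = 0.03362 V, V_2 = 0.02629 V, V_3 = 5.579 V, V_4 = 5.553 V
Power in each resistor, P = (ΔV)²/R:
  P_R1 = (10 - 0.03362)²/91000 = 0.001092 W
  P_R2 = (0.03362 - 0.02629)²/12 = 0.000004484 W
  P_R3 = (5.579 - 5.553)²/3 = 0.0002254 W
  P_R4 = (5.553 - 0)²/680 = 0.04535 W
  P_R5 = (10 - 5.579)²/510 = 0.03832 W
  P_R6 = (0.03362 - 5.553)²/11000 = 0.00277 W
  P_R7 = (0.02629 - 0)²/43 = 0.00001607 W
P_total = P_R1 + P_R2 + P_R3 + P_R4 + P_R5 + P_R6 + P_R7 = 0.08778 W

Final answer: 0.08778 W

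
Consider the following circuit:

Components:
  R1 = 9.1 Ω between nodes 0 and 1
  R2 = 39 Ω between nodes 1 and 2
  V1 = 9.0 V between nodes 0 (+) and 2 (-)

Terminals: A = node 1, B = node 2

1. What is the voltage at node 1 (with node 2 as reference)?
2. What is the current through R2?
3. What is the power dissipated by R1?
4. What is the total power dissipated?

Nodal analysis, taking node 2 as the 0 V reference.
Source V1 fixes V_0 = 9 V.
KCL at each unknown node (sum of currents leaving = 0; resistances in Ω):
  Node 1: (V_1 - 9)/9.1 + (V_1 - 0)/39 = 0
Collecting terms: 0.1355 × V_1 = 0.989  =>  V_1 = 7.297 V
Part 1:
  Read off the nodal solution: V_1 = 7.297 V
Part 2:
  I_R2 = (V_1 - V_2)/R2 = (7.297 - 0)/39 = 0.1871 A
  Magnitude: I_R2 = 0.1871 A
Part 3:
  I_R1 = (V_0 - V_1)/R1 = (9 - 7.297)/9.1 = 0.1871 A
  P_R1 = I_R1² × R1 = (0.1871)² × 9.1 = 0.3186 W
Part 4:
  Power in each resistor, P = (ΔV)²/R:
    P_R1 = (9 - 7.297)²/9.1 = 0.3186 W
    P_R2 = (7.297 - 0)²/39 = 1.365 W
  P_total = P_R1 + P_R2 = 1.684 W

Final answers:
1. V_1 = 7.297 V
2. I_R2 = 0.1871 A
3. P_R1 = 0.3186 W
4. P_total = 1.684 W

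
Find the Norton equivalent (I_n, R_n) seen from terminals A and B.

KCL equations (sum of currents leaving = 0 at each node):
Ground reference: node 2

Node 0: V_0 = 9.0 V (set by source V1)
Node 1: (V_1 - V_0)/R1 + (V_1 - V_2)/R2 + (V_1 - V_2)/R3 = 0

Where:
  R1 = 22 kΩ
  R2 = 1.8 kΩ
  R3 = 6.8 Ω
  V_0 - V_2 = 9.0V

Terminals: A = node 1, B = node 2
Find the Thévenin equivalent first; then I_n = V_th/R_th and R_n = R_th.
Step 1 — V_th is the open-circuit voltage V_A - V_B (nothing connected across the terminals).
Nodal analysis, taking node 2 as the 0 V reference.
Source V1 fixes V_0 = 9 V.
KCL at each unknown node (sum of currents leaving = 0; resistances in Ω):
  Node 1: (V_1 - 9)/22000 + (V_1 - 0)/1800 + (V_1 - 0)/6.8 = 0
Collecting terms: 0.1477 × V_1 = 0.0004091  =>  V_1 = 0.00277 V
V_th = V_1 - V_2 = 0.00277 - 0 = 0.00277 V
Step 2 — R_th: zero the source — replace V1 by a short circuit (node 2 merges into node 0) — and find the resistance seen between A (node 1) and B (node 0).
Reduce the network between node 1 (A) and node 0 (B) by series/parallel combination:
  Rp1 = R1 ‖ R2 ‖ R3 (parallel, all between nodes 0 and 1) = 1/(1/22000 + 1/1800 + 1/6.8) = 6.772 Ω
R_th = 6.772 Ω
I_n = V_th/R_th = 0.00277/6.772 = 0.0004091 A, and R_n = R_th = 6.772 Ω

Final answer: I_n = 0.0004091 A, R_n = 6.772 Ω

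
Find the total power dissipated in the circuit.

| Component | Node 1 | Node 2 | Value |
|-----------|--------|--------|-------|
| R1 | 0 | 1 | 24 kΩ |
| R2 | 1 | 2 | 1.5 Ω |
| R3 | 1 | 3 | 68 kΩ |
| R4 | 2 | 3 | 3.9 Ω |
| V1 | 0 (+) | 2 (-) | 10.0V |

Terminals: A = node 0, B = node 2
Nodal analysis, taking node 2 as the 0 V reference.
Source V1 fixes V_0 = 10 V.
KCL at each unknown node (sum of currents leaving = 0; resistances in Ω):
  Node 1: (V_1 - 10)/24000 + (V_1 - 0)/1.5 + (V_1 - V_3)/68000 = 0
  Node 3: (V_3 - V_1)/68000 + (V_3 - 0)/3.9 = 0
Collecting terms (coefficients in siemens):
  0.6667·V_1 - 0.00001471·V_3 = 0.0004167
  0.2564·V_3 - 0.00001471·V_1 = 0
Determinant D = (0.6667)(0.2564) - (-0.00001471)(-0.00001471) = 0.171
V_1 = [(0.0004167)(0.2564) - (-0.00001471)(0)]/D = 0.0006249 V
V_3 = [(0.6667)(0) - (0.0004167)(-0.00001471)]/D = 0.00000003584 V
Power in each resistor, P = (ΔV)²/R:
  P_R1 = (10 - 0.0006249)²/24000 = 0.004166 W
  P_R2 = (0.0006249 - 0)²/1.5 = 0.0000002604 W
  P_R3 = (0.0006249 - 0.00000003584)²/68000 = 0.000000000005743 W
  P_R4 = (0 - 0.00000003584)²/3.9 = 0 W
P_total = P_R1 + P_R2 + P_R3 + P_R4 = 0.004166 W

Final answer: 0.004166 W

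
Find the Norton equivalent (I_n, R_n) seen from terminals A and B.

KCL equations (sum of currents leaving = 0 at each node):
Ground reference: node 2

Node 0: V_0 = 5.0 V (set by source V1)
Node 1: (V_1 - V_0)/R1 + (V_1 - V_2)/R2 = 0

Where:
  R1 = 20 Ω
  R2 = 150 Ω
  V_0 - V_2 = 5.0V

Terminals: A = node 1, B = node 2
Find the Thévenin equivalent first; then I_n = V_th/R_th and R_n = R_th.
Step 1 — V_th is the open-circuit voltage V_A - V_B (nothing connected across the terminals).
Nodal analysis, taking node 2 as the 0 V reference.
Source V1 fixes V_0 = 5 V.
KCL at each unknown node (sum of currents leaving = 0; resistances in Ω):
  Node 1: (V_1 - 5)/20 + (V_1 - 0)/150 = 0
Collecting terms: 0.05667 × V_1 = 0.25  =>  V_1 = 4.412 V
V_th = V_1 - V_2 = 4.412 - 0 = 4.412 V
Step 2 — R_th: zero the source — replace V1 by a short circuit (node 2 merges into node 0) — and find the resistance seen between A (node 1) and B (node 0).
Reduce the network between node 1 (A) and node 0 (B) by series/parallel combination:
  Rp1 = R1 ‖ R2 (parallel, both between nodes 0 and 1) = 1/(1/20 + 1/150) = 17.65 Ω
R_th = 17.65 Ω
I_n = V_th/R_th = 4.412/17.65 = 0.25 A, and R_n = R_th = 17.65 Ω

Final answer: I_n = 0.25 A, R_n = 17.65 Ω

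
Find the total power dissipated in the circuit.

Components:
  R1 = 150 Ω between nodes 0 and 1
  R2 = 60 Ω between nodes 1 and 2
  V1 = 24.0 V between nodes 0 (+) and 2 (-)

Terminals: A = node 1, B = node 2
Nodal analysis, taking node 2 as the 0 V reference.
Source V1 fixes V_0 = 24 V.
KCL at each unknown node (sum of currents leaving = 0; resistances in Ω):
  Node 1: (V_1 - 24)/150 + (V_1 - 0)/60 = 0
Collecting terms: 0.02333 × V_1 = 0.16  =>  V_1 = 6.857 V
Power in each resistor, P = (ΔV)²/R:
  P_R1 = (24 - 6.857)²/150 = 1.959 W
  P_R2 = (6.857 - 0)²/60 = 0.7837 W
P_total = P_R1 + P_R2 = 2.743 W

Final answer: 2.743 W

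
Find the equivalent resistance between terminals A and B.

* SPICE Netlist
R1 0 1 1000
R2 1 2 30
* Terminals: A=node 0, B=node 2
Reduce the network between node 0 (A) and node 2 (B) by series/parallel combination:
  Rs1 = R1 + R2 (series, joined only at node 1) = 1000 + 30 = 1030 Ω
R_eq = 1.03 kΩ

Final answer: 1.03 kΩ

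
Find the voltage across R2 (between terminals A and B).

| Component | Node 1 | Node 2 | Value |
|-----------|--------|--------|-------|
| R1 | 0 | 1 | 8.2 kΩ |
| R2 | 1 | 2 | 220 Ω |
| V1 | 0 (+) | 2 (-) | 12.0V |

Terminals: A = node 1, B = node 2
R1 and R2 are in series across V1 (node 0 → node 1 → node 2), and the output A–B is taken across R2, so this is a voltage divider.
Series current: I = V1/(R1 + R2) = 12/(8200 + 220) = 12/8420 = 0.001425 A
V_R2 = I × R2 = V1 × R2/(R1 + R2) = 12 × 220/8420 = 0.3135 V

Final answer: 0.3135 V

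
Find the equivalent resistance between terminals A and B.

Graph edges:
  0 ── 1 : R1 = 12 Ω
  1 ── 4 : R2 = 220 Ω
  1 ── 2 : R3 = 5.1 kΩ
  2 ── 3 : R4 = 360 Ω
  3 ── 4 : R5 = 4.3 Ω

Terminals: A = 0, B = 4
Reduce the network between node 0 (A) and node 4 (B) by series/parallel combination:
  Rs1 = R3 + R4 (series, joined only at node 2) = 5100 + 360 = 5460 Ω
  Rs2 = R5 + Rs1 (series, joined only at node 3) = 4.3 + 5460 = 5464 Ω
  Rp1 = R2 ‖ Rs2 (parallel, both between nodes 1 and 4) = 1/(1/220 + 1/5464) = 211.5 Ω
  Rs3 = R1 + Rp1 (series, joined only at node 1) = 12 + 211.5 = 223.5 Ω
R_eq = 223.5 Ω

Final answer: 223.5 Ω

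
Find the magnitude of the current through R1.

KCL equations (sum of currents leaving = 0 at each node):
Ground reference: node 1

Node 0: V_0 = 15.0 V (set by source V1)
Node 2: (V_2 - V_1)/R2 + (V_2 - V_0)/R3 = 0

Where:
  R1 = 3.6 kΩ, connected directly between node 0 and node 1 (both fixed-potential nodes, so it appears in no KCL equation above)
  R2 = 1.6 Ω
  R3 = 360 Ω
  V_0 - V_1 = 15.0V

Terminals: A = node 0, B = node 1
Nodal analysis, taking node 1 as the 0 V reference.
Source V1 fixes V_0 = 15 V.
KCL at each unknown node (sum of currents leaving = 0; resistances in Ω):
  Node 2: (V_2 - 0)/1.6 + (V_2 - 15)/360 = 0
Collecting terms: 0.6278 × V_2 = 0.04167  =>  V_2 = 0.06637 V
I_R1 = (V_0 - V_1)/R1 = (15 - 0)/3600 = 0.004167 A
|I_R1| = 0.004167 A

Final answer: |I_R1| = 0.004167 A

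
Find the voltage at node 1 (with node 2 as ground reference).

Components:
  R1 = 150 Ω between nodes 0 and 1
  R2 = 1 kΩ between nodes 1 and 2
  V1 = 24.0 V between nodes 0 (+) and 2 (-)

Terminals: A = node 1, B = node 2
Nodal analysis, taking node 2 as the 0 V reference.
Source V1 fixes V_0 = 24 V.
KCL at each unknown node (sum of currents leaving = 0; resistances in Ω):
  Node 1: (V_1 - 24)/150 + (V_1 - 0)/1000 = 0
Collecting terms: 0.007667 × V_1 = 0.16  =>  V_1 = 20.87 V
The requested potential is V_1 = 20.87 V.

Final answer: V_1 = 20.87 V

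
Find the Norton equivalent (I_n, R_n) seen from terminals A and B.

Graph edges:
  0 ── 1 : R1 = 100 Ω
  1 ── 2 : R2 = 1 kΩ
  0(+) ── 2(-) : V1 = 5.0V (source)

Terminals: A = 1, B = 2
Find the Thévenin equivalent first; then I_n = V_th/R_th and R_n = R_th.
Step 1 — V_th is the open-circuit voltage V_A - V_B (nothing connected across the terminals).
Nodal analysis, taking node 2 as the 0 V reference.
Source V1 fixes V_0 = 5 V.
KCL at each unknown node (sum of currents leaving = 0; resistances in Ω):
  Node 1: (V_1 - 5)/100 + (V_1 - 0)/1000 = 0
Collecting terms: 0.011 × V_1 = 0.05  =>  V_1 = 4.545 V
V_th = V_1 - V_2 = 4.545 - 0 = 4.545 V
Step 2 — R_th: zero the source — replace V1 by a short circuit (node 2 merges into node 0) — and find the resistance seen between A (node 1) and B (node 0).
Reduce the network between node 1 (A) and node 0 (B) by series/parallel combination:
  Rp1 = R1 ‖ R2 (parallel, both between nodes 0 and 1) = 1/(1/100 + 1/1000) = 90.91 Ω
R_th = 90.91 Ω
I_n = V_th/R_th = 4.545/90.91 = 0.05 A, and R_n = R_th = 90.91 Ω

Final answer: I_n = 0.05 A, R_n = 90.91 Ω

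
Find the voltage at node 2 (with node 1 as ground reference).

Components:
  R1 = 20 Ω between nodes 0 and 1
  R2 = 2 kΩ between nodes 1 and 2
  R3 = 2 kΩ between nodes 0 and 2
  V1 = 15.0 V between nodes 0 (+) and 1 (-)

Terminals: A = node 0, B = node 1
Nodal analysis, taking node 1 as the 0 V reference.
Source V1 fixes V_0 = 15 V.
KCL at each unknown node (sum of currents leaving = 0; resistances in Ω):
  Node 2: (V_2 - 0)/2000 + (V_2 - 15)/2000 = 0
Collecting terms: 0.001 × V_2 = 0.0075  =>  V_2 = 7.5 V
The requested potential is V_2 = 7.5 V.

Final answer: V_2 = 7.5 V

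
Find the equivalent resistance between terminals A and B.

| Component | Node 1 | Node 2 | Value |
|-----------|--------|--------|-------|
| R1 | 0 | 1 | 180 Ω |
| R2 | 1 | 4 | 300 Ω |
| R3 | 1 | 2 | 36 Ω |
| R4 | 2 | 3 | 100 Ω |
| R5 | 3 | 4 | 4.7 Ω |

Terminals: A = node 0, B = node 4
Reduce the network between node 0 (A) and node 4 (B) by series/parallel combination:
  Rs1 = R3 + R4 (series, joined only at node 2) = 36 + 100 = 136 Ω
  Rs2 = R5 + Rs1 (series, joined only at node 3) = 4.7 + 136 = 140.7 Ω
  Rp1 = R2 ‖ Rs2 (parallel, both between nodes 1 and 4) = 1/(1/300 + 1/140.7) = 95.78 Ω
  Rs3 = R1 + Rp1 (series, joined only at node 1) = 180 + 95.78 = 275.8 Ω
R_eq = 275.8 Ω

Final answer: 275.8 Ω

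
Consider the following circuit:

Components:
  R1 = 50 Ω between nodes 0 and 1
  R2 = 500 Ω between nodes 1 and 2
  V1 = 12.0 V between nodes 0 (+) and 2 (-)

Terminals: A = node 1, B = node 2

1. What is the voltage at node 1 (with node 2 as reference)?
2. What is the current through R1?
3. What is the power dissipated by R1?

Nodal analysis, taking node 2 as the 0 V reference.
Source V1 fixes V_0 = 12 V.
KCL at each unknown node (sum of currents leaving = 0; resistances in Ω):
  Node 1: (V_1 - 12)/50 + (V_1 - 0)/500 = 0
Collecting terms: 0.022 × V_1 = 0.24  =>  V_1 = 10.91 V
Part 1:
  Read off the nodal solution: V_1 = 10.91 V
Part 2:
  I_R1 = (V_0 - V_1)/R1 = (12 - 10.91)/50 = 0.02182 A
  Magnitude: I_R1 = 0.02182 A
Part 3:
  I_R1 = (V_0 - V_1)/R1 = (12 - 10.91)/50 = 0.02182 A
  P_R1 = I_R1² × R1 = (0.02182)² × 50 = 0.0238 W

Final answers:
1. V_1 = 10.91 V
2. I_R1 = 0.02182 A
3. P_R1 = 0.0238 W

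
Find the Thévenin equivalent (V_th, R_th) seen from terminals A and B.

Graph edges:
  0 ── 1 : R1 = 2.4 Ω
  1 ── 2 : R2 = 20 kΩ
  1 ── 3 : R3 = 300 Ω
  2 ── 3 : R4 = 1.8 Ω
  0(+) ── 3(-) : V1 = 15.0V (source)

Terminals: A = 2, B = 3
Step 1 — V_th is the open-circuit voltage V_A - V_B (nothing connected across the terminals).
Nodal analysis, taking node 3 as the 0 V reference.
Source V1 fixes V_0 = 15 V.
KCL at each unknown node (sum of currents leaving = 0; resistances in Ω):
  Node 1: (V_1 - 15)/2.4 + (V_1 - V_2)/20000 + (V_1 - 0)/300 = 0
  Node 2: (V_2 - V_1)/20000 + (V_2 - 0)/1.8 = 0
Collecting terms (coefficients in siemens):
  0.4201·V_1 - 0.00005·V_2 = 6.25
  0.5556·V_2 - 0.00005·V_1 = 0
Determinant D = (0.4201)(0.5556) - (-0.00005)(-0.00005) = 0.2334
V_1 = [(6.25)(0.5556) - (-0.00005)(0)]/D = 14.88 V
V_2 = [(0.4201)(0) - (6.25)(-0.00005)]/D = 0.001339 V
V_th = V_2 - V_3 = 0.001339 - 0 = 0.001339 V
Step 2 — R_th: zero the source — replace V1 by a short circuit (node 3 merges into node 0) — and find the resistance seen between A (node 2) and B (node 0).
Reduce the network between node 2 (A) and node 0 (B) by series/parallel combination:
  Rp1 = R1 ‖ R3 (parallel, both between nodes 0 and 1) = 1/(1/2.4 + 1/300) = 2.381 Ω
  Rs1 = R2 + Rp1 (series, joined only at node 1) = 20000 + 2.381 = 20000 Ω
  Rp2 = R4 ‖ Rs1 (parallel, both between nodes 0 and 2) = 1/(1/1.8 + 1/20000) = 1.8 Ω
R_th = 1.8 Ω

Final answer: V_th = 0.001339 V, R_th = 1.8 Ω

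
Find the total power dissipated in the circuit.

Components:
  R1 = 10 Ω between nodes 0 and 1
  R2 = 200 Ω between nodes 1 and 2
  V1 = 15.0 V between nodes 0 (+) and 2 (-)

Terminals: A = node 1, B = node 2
Nodal analysis, taking node 2 as the 0 V reference.
Source V1 fixes V_0 = 15 V.
KCL at each unknown node (sum of currents leaving = 0; resistances in Ω):
  Node 1: (V_1 - 15)/10 + (V_1 - 0)/200 = 0
Collecting terms: 0.105 × V_1 = 1.5  =>  V_1 = 14.29 V
Power in each resistor, P = (ΔV)²/R:
  P_R1 = (15 - 14.29)²/10 = 0.05102 W
  P_R2 = (14.29 - 0)²/200 = 1.02 W
P_total = P_R1 + P_R2 = 1.071 W

Final answer: 1.071 W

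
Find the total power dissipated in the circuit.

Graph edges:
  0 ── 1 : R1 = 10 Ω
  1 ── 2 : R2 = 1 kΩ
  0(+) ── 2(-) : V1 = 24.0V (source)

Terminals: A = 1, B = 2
Nodal analysis, taking node 2 as the 0 V reference.
Source V1 fixes V_0 = 24 V.
KCL at each unknown node (sum of currents leaving = 0; resistances in Ω):
  Node 1: (V_1 - 24)/10 + (V_1 - 0)/1000 = 0
Collecting terms: 0.101 × V_1 = 2.4  =>  V_1 = 23.76 V
Power in each resistor, P = (ΔV)²/R:
  P_R1 = (24 - 23.76)²/10 = 0.005647 W
  P_R2 = (23.76 - 0)²/1000 = 0.5647 W
P_total = P_R1 + P_R2 = 0.5703 W

Final answer: 0.5703 W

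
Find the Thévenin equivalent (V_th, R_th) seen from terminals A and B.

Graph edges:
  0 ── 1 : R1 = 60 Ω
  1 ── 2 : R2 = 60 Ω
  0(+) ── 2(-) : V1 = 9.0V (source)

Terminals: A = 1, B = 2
Step 1 — V_th is the open-circuit voltage V_A - V_B (nothing connected across the terminals).
Nodal analysis, taking node 2 as the 0 V reference.
Source V1 fixes V_0 = 9 V.
KCL at each unknown node (sum of currents leaving = 0; resistances in Ω):
  Node 1: (V_1 - 9)/60 + (V_1 - 0)/60 = 0
Collecting terms: 0.03333 × V_1 = 0.15  =>  V_1 = 4.5 V
V_th = V_1 - V_2 = 4.5 - 0 = 4.5 V
Step 2 — R_th: zero the source — replace V1 by a short circuit (node 2 merges into node 0) — and find the resistance seen between A (node 1) and B (node 0).
Reduce the network between node 1 (A) and node 0 (B) by series/parallel combination:
  Rp1 = R1 ‖ R2 (parallel, both between nodes 0 and 1) = 1/(1/60 + 1/60) = 30 Ω
R_th = 30 Ω

Final answer: V_th = 4.5 V, R_th = 30 Ω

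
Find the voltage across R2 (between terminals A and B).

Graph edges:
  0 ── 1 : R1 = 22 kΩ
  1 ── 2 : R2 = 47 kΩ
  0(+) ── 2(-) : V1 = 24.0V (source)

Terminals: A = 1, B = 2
R1 and R2 are in series across V1 (node 0 → node 1 → node 2), and the output A–B is taken across R2, so this is a voltage divider.
Series current: I = V1/(R1 + R2) = 24/(22000 + 47000) = 24/69000 = 0.0003478 A
V_R2 = I × R2 = V1 × R2/(R1 + R2) = 24 × 47000/69000 = 16.35 V

Final answer: 16.35 V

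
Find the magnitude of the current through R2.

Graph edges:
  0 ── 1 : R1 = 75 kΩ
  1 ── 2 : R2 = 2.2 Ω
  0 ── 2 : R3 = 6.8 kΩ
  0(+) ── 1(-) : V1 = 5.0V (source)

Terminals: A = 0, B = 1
Nodal analysis, taking node 1 as the 0 V reference.
Source V1 fixes V_0 = 5 V.
KCL at each unknown node (sum of currents leaving = 0; resistances in Ω):
  Node 2: (V_2 - 0)/2.2 + (V_2 - 5)/6800 = 0
Collecting terms: 0.4547 × V_2 = 0.0007353  =>  V_2 = 0.001617 V
I_R2 = (V_1 - V_2)/R2 = (0 - 0.001617)/2.2 = -0.0007351 A
|I_R2| = 0.0007351 A

Final answer: |I_R2| = 0.0007351 A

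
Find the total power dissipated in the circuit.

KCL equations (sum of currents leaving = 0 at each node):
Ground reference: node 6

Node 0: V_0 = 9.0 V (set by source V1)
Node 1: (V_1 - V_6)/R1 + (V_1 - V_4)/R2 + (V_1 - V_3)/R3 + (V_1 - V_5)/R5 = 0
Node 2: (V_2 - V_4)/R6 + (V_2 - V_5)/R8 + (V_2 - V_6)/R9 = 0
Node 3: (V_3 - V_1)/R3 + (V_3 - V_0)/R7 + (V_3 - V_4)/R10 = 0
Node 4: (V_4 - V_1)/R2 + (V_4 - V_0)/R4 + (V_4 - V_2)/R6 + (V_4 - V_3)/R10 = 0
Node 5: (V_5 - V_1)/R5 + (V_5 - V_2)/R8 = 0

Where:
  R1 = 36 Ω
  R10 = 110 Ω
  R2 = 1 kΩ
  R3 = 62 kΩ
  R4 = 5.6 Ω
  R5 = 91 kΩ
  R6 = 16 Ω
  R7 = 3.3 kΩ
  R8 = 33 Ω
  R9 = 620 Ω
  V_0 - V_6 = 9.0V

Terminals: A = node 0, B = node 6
Nodal analysis, taking node 6 as the 0 V reference.
Source V1 fixes V_0 = 9 V.
KCL at each unknown node (sum of currents leaving = 0; resistances in Ω):
  Node 1: (V_1 - 0)/36 + (V_1 - V_4)/1000 + (V_1 - V_3)/62000 + (V_1 - V_5)/91000 = 0
  Node 2: (V_2 - V_4)/16 + (V_2 - V_5)/33 + (V_2 - 0)/620 = 0
  Node 3: (V_3 - V_1)/62000 + (V_3 - 9)/3300 + (V_3 - V_4)/110 = 0
  Node 4: (V_4 - V_1)/1000 + (V_4 - 9)/5.6 + (V_4 - V_2)/16 + (V_4 - V_3)/110 = 0
  Node 5: (V_5 - V_1)/91000 + (V_5 - V_2)/33 = 0
Collecting terms (coefficients in siemens):
  0.0288·V_1 - 0.00001613·V_3 - 0.001·V_4 - 0.00001099·V_5 = 0
  0.09442·V_2 - 0.0625·V_4 - 0.0303·V_5 = 0
  0.00941·V_3 - 0.00001613·V_1 - 0.009091·V_4 = 0.002727
  0.2512·V_4 - 0.001·V_1 - 0.0625·V_2 - 0.009091·V_3 = 1.607
  0.03031·V_5 - 0.00001099·V_1 - 0.0303·V_2 = 0
Solving these 5 simultaneous equations (Gaussian elimination) gives:
  V_1 = 0.3163 V, V_2 = 8.648 V, V_3 = 8.862 V, V_4 = 8.873 V
  V_5 = 8.645 V
Power in each resistor, P = (ΔV)²/R:
  P_R1 = (0.3163 - 0)²/36 = 0.002779 W
  P_R2 = (0.3163 - 8.873)²/1000 = 0.07322 W
  P_R3 = (0.3163 - 8.862)²/62000 = 0.001178 W
  P_R4 = (9 - 8.873)²/5.6 = 0.002884 W
  P_R5 = (0.3163 - 8.645)²/91000 = 0.0007623 W
  P_R6 = (8.648 - 8.873)²/16 = 0.003154 W
  P_R7 = (9 - 8.862)²/3300 = 0.000005742 W
  P_R8 = (8.648 - 8.645)²/33 = 0.0000002764 W
  P_R9 = (8.648 - 0)²/620 = 0.1206 W
  P_R10 = (8.862 - 8.873)²/110 = 0.000001016 W
P_total = P_R1 + P_R2 + P_R3 + P_R4 + P_R5 + P_R6 + P_R7 + P_R8 + P_R9 + P_R10 = 0.2046 W

Final answer: 0.2046 W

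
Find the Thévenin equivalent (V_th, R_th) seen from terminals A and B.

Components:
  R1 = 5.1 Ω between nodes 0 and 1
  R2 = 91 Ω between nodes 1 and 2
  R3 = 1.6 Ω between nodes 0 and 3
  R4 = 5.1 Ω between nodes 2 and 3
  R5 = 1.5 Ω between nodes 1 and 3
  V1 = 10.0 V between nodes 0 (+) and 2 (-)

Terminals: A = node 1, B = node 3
Step 1 — V_th is the open-circuit voltage V_A - V_B (nothing connected across the terminals).
Nodal analysis, taking node 2 as the 0 V reference.
Source V1 fixes V_0 = 10 V.
KCL at each unknown node (sum of currents leaving = 0; resistances in Ω):
  Node 1: (V_1 - 10)/5.1 + (V_1 - 0)/91 + (V_1 - V_3)/1.5 = 0
  Node 3: (V_3 - 10)/1.6 + (V_3 - 0)/5.1 + (V_3 - V_1)/1.5 = 0
Collecting terms (coefficients in siemens):
  0.8737·V_1 - 0.6667·V_3 = 1.961
  1.488·V_3 - 0.6667·V_1 = 6.25
Determinant D = (0.8737)(1.488) - (-0.6667)(-0.6667) = 0.8554
V_1 = [(1.961)(1.488) - (-0.6667)(6.25)]/D = 8.281 V
V_3 = [(0.8737)(6.25) - (1.961)(-0.6667)]/D = 7.912 V
V_th = V_1 - V_3 = 8.281 - 7.912 = 0.3691 V
Step 2 — R_th: zero the source — replace V1 by a short circuit (node 2 merges into node 0) — and find the resistance seen between A (node 1) and B (node 3).
Reduce the network between node 1 (A) and node 3 (B) by series/parallel combination:
  Rp1 = R1 ‖ R2 (parallel, both between nodes 0 and 1) = 1/(1/5.1 + 1/91) = 4.829 Ω
  Rp2 = R3 ‖ R4 (parallel, both between nodes 0 and 3) = 1/(1/1.6 + 1/5.1) = 1.218 Ω
  Rs1 = Rp1 + Rp2 (series, joined only at node 0) = 4.829 + 1.218 = 6.047 Ω
  Rp3 = R5 ‖ Rs1 (parallel, both between nodes 1 and 3) = 1/(1/1.5 + 1/6.047) = 1.202 Ω
R_th = 1.202 Ω

Final answer: V_th = 0.3691 V, R_th = 1.202 Ω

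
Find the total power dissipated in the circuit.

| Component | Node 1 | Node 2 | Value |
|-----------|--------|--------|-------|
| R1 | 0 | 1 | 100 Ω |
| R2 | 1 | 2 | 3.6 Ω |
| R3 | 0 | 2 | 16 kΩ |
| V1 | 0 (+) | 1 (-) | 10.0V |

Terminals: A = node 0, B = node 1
Nodal analysis, taking node 1 as the 0 V reference.
Source V1 fixes V_0 = 10 V.
KCL at each unknown node (sum of currents leaving = 0; resistances in Ω):
  Node 2: (V_2 - 0)/3.6 + (V_2 - 10)/16000 = 0
Collecting terms: 0.2778 × V_2 = 0.000625  =>  V_2 = 0.002249 V
Power in each resistor, P = (ΔV)²/R:
  P_R1 = (10 - 0)²/100 = 1 W
  P_R2 = (0 - 0.002249)²/3.6 = 0.000001406 W
  P_R3 = (10 - 0.002249)²/16000 = 0.006247 W
P_total = P_R1 + P_R2 + P_R3 = 1.006 W

Final answer: 1.006 W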